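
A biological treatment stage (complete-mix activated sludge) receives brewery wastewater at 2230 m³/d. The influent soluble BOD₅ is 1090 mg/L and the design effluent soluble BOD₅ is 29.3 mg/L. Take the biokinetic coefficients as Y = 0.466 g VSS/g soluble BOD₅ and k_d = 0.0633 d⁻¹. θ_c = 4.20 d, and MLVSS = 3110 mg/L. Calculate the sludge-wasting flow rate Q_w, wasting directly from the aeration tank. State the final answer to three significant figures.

Rearranging the biomass balance for a CMAS with decay, V = Y·Q·ΔS·θ_c / [X·(1+k_d θ_c)] = 0.466 × 2230 × (1090 − 29.3) × 4.20 / [3110 × (1 + 0.0633 × 4.20)] = 4.63×10^6 / 3937 = 1176 m³.
For wasting at MLVSS concentration, Q_w = V/θ_c = 1176/4.20 = 280.0 m³/d.

Q_w ≈ 280 m³/d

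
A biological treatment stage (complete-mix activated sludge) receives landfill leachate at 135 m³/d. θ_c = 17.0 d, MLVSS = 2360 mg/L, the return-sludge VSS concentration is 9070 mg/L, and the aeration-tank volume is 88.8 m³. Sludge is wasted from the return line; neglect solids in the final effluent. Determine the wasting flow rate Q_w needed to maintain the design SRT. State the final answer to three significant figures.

Q_w = (V·X)/(θ_c X_r) = 88.80 × 2360 / (17.0 × 9070) = 1.359 m³/d.

Q_w ≈ 1.36 m³/d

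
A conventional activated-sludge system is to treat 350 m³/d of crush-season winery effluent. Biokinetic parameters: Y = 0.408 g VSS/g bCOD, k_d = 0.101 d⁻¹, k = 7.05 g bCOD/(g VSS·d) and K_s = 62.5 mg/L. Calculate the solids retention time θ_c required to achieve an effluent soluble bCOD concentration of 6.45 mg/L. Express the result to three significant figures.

From 1/θ_c = Y·k·S/(K_s + S) − k_d: Y·k·S/(K_s+S) = 0.408 × 7.05 × 6.45 / (62.5 + 6.45) = 0.2691 d⁻¹.
1/θ_c = 0.2691 − 0.101 = 0.1681 d⁻¹, so θ_c = 5.950 d.

θ_c ≈ 5.95 d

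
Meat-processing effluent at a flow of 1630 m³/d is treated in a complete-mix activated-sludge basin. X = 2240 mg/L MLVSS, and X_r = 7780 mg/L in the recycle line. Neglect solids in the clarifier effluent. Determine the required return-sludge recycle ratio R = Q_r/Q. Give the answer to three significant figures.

Mass balance around the secondary clarifier (neglecting effluent solids): R = X / (X_r − X) = 2240 / (7780 − 2240) = 0.4043.

R ≈ 0.404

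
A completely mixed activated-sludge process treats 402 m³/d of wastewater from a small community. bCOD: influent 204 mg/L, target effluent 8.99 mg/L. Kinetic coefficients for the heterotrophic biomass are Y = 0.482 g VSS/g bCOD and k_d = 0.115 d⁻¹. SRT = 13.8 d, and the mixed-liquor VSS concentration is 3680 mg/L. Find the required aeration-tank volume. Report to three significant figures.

V ≈ 54.8 m³

From the SRT design equation V = Y Q (S₀−S) θ_c / [X (1 + k_d θ_c)] = 0.482 × 402 × (204 − 8.99) × 13.8 / [3680 × (1 + 0.115 × 13.8)] = 5.21×10^5 / 9520 = 54.77 m³.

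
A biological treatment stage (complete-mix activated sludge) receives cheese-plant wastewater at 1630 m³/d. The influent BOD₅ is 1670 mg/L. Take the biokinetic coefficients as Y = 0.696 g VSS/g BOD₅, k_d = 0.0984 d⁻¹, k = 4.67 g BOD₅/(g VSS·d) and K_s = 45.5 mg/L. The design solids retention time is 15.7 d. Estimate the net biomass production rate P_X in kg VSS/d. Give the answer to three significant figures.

For a completely mixed reactor with recycle the Lawrence–McCarty relation gives S = K_s·(1 + k_d·θ_c) / [θ_c·(Y·k − k_d) − 1] = 45.5 × (1 + 0.0984 × 15.7) / [15.7 × (0.696 × 4.67 − 0.0984) − 1] = 115.8 / 48.49 = 2.388 mg/L.
Observed yield with endogenous decay: Y_obs = Y / (1 + k_d·θ_c) = 0.696 / (1 + 0.0984 × 15.7) = 0.696 / 2.545 = 0.2735 g VSS/g BOD₅.
ΔS = 1670 − 2.39 = 1668 mg/L, so the substrate removal rate is 1630 × 1668/1000 = 2718 kg BOD₅/d.
Biomass produced: P_X = Y_obs·Q·ΔS = 0.2735 × 2718 ≈ 743.4 kg VSS/d.

P_X ≈ 743 kg VSS/d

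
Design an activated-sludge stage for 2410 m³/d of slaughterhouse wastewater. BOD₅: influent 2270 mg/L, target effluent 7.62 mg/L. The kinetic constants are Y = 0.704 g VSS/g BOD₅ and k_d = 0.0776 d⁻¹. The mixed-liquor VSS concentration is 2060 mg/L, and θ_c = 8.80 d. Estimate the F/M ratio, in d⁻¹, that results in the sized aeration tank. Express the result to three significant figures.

F/M ≈ 0.273 d⁻¹

Steady-state biomass mass balance: V·X·(1 + k_d·θ_c) = Y·Q·(S₀ − S)·θ_c, so V = 0.704 × 2410 × (2270 − 7.62) × 8.80 / [2060 × (1 + 0.0776 × 8.80)] = 3.38×10^7 / 3467 = 9744 m³.
F/M = applied load / biomass = Q·S₀/(V·X) = 2410 × 2270 / (9744 × 2060) = 0.2726 d⁻¹.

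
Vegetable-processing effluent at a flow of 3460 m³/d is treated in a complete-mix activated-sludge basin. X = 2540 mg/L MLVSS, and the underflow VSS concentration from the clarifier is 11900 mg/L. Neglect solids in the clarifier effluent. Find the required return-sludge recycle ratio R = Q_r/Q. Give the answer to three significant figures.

Solids balance on the clarifier gives (1+R)X = R·X_r, so R = X/(X_r − X) = 2540 / (11900 − 2540) = 0.2714.

R ≈ 0.271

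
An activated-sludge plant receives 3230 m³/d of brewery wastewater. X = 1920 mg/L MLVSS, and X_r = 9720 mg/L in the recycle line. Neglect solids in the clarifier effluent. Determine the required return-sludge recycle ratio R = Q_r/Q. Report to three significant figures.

R = Q_r/Q = X/(X_r − X) = 1920 / (9720 − 1920) = 0.2462.

R ≈ 0.246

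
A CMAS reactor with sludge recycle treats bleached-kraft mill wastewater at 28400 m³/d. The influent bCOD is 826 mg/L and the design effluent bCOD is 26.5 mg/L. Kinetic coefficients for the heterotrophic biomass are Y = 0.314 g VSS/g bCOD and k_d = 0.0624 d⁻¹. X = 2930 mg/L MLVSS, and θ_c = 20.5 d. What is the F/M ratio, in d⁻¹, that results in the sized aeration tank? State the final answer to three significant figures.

Steady-state biomass mass balance: V·X·(1 + k_d·θ_c) = Y·Q·(S₀ − S)·θ_c, so V = 0.314 × 28400 × (826 − 26.5) × 20.5 / [2930 × (1 + 0.0624 × 20.5)] = 1.46×10^8 / 6678 = 21886 m³.
Food-to-microorganism ratio F/M = Q S₀ / (V X) = 28400 × 826 / (21886 × 2930) = 0.3658 d⁻¹.

F/M ≈ 0.366 d⁻¹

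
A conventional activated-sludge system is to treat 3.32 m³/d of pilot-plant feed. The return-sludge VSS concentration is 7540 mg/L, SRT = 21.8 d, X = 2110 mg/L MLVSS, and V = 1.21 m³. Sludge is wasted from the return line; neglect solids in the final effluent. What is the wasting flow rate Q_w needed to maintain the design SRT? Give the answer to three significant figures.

Q_w ≈ 0.0155 m³/d

θ_c = V·X/(Q_w·X_r) when wasting from the recycle, so Q_w = V·X/(θ_c·X_r) = 1.210 × 2110 / (21.8 × 7540) = 0.01553 m³/d.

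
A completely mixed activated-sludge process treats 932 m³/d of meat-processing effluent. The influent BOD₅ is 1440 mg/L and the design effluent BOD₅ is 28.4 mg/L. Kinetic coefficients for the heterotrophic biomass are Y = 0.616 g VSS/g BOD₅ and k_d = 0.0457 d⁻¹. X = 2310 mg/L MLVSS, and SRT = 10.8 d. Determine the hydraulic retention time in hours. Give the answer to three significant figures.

τ ≈ 65.3 h

Steady-state biomass mass balance: V·X·(1 + k_d·θ_c) = Y·Q·(S₀ − S)·θ_c, so V = 0.616 × 932 × (1440 − 28.4) × 10.8 / [2310 × (1 + 0.0457 × 10.8)] = 8.75×10^6 / 3450 = 2537 m³.
Hydraulic retention time τ = V/Q = 2537 / 932 = 2.722 d = 65.33 h.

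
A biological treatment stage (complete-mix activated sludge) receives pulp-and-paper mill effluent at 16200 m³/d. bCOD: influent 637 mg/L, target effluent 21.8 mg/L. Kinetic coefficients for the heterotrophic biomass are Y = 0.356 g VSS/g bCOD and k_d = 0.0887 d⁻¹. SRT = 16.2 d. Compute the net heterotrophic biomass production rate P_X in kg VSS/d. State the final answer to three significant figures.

Y_obs = Y / (1 + k_d θ_c) = 0.356 / (1 + 0.0887 × 16.2) = 0.356 / 2.437 = 0.1461.
ΔS = 637 − 21.8 = 615.2 mg/L, so the substrate removal rate is 16200 × 615.2/1000 = 9966 kg bCOD/d.
Net biomass production P_X = Y_obs × Q·(S₀ − S) = 0.1461 × 9966 = 1456 kg VSS/d.

P_X ≈ 1460 kg VSS/d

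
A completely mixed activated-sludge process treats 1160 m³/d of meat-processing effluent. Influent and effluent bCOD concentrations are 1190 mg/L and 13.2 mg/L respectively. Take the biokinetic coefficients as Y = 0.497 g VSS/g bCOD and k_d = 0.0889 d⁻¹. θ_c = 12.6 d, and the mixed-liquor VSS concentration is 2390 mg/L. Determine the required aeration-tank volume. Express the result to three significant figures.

V ≈ 1690 m³

Steady-state biomass mass balance: V·X·(1 + k_d·θ_c) = Y·Q·(S₀ − S)·θ_c, so V = 0.497 × 1160 × (1190 − 13.2) × 12.6 / [2390 × (1 + 0.0889 × 12.6)] = 8.55×10^6 / 5067 = 1687 m³.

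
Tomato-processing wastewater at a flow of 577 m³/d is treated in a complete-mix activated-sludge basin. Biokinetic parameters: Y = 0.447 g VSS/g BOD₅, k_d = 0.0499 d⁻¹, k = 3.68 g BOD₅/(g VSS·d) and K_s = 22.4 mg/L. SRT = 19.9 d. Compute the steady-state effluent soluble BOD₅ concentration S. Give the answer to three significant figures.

S ≈ 1.45 mg/L

Effluent substrate depends only on kinetics and SRT: S = K_s(1 + k_d θ_c) / [θ_c(Yk − k_d) − 1] = 22.4 × (1 + 0.0499 × 19.9) / [19.9 × (0.447 × 3.68 − 0.0499) − 1] = 44.64 / 30.74 = 1.452 mg/L.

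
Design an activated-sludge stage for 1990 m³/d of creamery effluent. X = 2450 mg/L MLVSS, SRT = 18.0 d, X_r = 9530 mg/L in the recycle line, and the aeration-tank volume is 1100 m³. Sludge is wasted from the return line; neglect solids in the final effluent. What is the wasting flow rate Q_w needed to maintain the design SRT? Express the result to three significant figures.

Q_w = (V·X)/(θ_c X_r) = 1100 × 2450 / (18.0 × 9530) = 15.71 m³/d.

Q_w ≈ 15.7 m³/d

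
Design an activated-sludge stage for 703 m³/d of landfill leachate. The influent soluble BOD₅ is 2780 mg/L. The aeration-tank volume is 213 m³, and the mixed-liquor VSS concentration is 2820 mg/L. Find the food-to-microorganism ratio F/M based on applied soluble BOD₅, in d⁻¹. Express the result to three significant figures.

F/M ≈ 3.25 d⁻¹

F/M = applied load / biomass = Q·S₀/(V·X) = 703 × 2780 / (213.0 × 2820) = 3.254 d⁻¹.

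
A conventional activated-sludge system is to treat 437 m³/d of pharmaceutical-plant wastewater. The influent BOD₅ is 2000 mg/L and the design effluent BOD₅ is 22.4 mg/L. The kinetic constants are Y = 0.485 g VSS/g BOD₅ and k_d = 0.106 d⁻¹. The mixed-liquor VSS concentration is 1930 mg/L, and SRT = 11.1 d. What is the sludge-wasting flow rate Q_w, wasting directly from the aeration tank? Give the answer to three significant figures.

Q_w ≈ 99.8 m³/d

From the SRT design equation V = Y Q (S₀−S) θ_c / [X (1 + k_d θ_c)] = 0.485 × 437 × (2000 − 22.4) × 11.1 / [1930 × (1 + 0.106 × 11.1)] = 4.65×10^6 / 4201 = 1108 m³.
Wasting from the aeration tank: Q_w = V / θ_c = 1108 / 11.1 = 99.78 m³/d.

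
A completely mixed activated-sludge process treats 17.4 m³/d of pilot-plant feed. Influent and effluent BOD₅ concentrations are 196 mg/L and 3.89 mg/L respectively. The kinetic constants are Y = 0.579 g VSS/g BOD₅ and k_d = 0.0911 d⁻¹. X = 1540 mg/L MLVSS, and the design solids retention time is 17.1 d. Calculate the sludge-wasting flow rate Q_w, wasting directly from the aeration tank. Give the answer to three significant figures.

Q_w ≈ 0.491 m³/d

Rearranging the biomass balance for a CMAS with decay, V = Y·Q·ΔS·θ_c / [X·(1+k_d θ_c)] = 0.579 × 17.4 × (196 − 3.89) × 17.1 / [1540 × (1 + 0.0911 × 17.1)] = 3.31×10^4 / 3939 = 8.402 m³.
With mixed-liquor wasting, θ_c = V/Q_w, so Q_w = V/θ_c = 8.402/17.1 = 0.4913 m³/d.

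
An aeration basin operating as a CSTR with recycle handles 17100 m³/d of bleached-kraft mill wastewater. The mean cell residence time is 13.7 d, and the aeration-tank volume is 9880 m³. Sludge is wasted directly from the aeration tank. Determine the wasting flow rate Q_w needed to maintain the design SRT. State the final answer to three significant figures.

For wasting at MLVSS concentration, Q_w = V/θ_c = 9880/13.7 = 721.2 m³/d.

Q_w ≈ 721 m³/d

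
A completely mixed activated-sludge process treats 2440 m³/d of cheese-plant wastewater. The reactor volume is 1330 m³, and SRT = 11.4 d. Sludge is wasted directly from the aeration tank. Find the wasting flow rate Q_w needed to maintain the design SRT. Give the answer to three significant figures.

Q_w ≈ 117 m³/d

With mixed-liquor wasting, θ_c = V/Q_w, so Q_w = V/θ_c = 1330/11.4 = 116.7 m³/d.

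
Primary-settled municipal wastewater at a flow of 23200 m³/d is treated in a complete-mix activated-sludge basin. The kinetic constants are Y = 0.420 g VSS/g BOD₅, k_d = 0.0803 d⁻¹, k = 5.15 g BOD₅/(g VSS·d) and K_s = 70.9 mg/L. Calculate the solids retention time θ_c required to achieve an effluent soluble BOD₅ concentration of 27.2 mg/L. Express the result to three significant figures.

From 1/θ_c = Y·k·S/(K_s + S) − k_d: Y·k·S/(K_s+S) = 0.420 × 5.15 × 27.2 / (70.9 + 27.2) = 0.5997 d⁻¹.
θ_c = 1/(μ − k_d) = 1/(0.5997 − 0.0803) = 1/0.5194 = 1.925 d.

θ_c ≈ 1.93 d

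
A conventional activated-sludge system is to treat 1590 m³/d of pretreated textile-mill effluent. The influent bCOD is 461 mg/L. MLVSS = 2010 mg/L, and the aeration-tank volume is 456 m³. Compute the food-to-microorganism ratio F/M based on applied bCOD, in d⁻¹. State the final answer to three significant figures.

F/M = applied load / biomass = Q·S₀/(V·X) = 1590 × 461 / (456.0 × 2010) = 0.7997 d⁻¹.

F/M ≈ 0.800 d⁻¹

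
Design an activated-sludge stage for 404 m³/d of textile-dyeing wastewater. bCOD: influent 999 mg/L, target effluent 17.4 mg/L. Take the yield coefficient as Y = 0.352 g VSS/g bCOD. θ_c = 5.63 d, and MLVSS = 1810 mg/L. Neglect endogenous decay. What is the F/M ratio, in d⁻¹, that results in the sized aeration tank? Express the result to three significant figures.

F/M ≈ 0.514 d⁻¹

With k_d = 0 the design equation reduces to V = Y Q (S₀−S) θ_c / X = 0.352 × 404 × (999 − 17.4) × 5.63 / 1810 = 434.2 m³.
F/M = Q·S₀ / (V·X) = 404 × 999 / (434.2 × 1810) = 0.5135 g bCOD·(g VSS·d)⁻¹.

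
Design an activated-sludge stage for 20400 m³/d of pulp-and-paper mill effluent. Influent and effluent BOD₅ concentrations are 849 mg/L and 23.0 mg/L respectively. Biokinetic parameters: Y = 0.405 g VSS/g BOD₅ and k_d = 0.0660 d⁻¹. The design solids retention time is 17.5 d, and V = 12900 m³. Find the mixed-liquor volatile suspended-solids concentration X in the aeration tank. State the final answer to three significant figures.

X ≈ 4300 mg/L

X = Y·Q·ΔS·θ_c / [V·(1 + k_d θ_c)] = 0.405 × 20400 × (849 − 23.0) × 17.5 / [12900 × (1 + 0.0660 × 17.5)] = 4296 mg/L.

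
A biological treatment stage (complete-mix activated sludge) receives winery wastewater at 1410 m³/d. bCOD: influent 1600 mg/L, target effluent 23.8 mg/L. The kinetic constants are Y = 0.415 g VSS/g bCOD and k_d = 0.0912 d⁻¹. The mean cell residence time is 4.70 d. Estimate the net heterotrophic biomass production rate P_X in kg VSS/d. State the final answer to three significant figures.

The observed yield is Y_obs = Y/(1 + k_d·θ_c) = 0.415 / (1 + 0.0912 × 4.70) = 0.415 / 1.429 = 0.2905 g VSS per g bCOD removed.
Substrate removed = Q·(S₀ − S) = 1410 m³/d × (1600 − 23.8) g/m³ = 2.22×10^6 g/d = 2222 kg/d.
P_X = Y_obs · Q(S₀ − S) = 0.2905 × 2222 = 645.6 kg VSS/d.

P_X ≈ 646 kg VSS/d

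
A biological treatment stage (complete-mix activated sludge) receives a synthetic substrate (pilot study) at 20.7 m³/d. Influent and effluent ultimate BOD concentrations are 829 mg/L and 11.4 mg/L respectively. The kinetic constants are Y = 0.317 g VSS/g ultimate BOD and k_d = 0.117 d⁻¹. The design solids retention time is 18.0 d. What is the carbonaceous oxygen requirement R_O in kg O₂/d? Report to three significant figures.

Y_obs = Y / (1 + k_d θ_c) = 0.317 / (1 + 0.117 × 18.0) = 0.317 / 3.106 = 0.1021.
Substrate removed = Q·(S₀ − S) = 20.7 m³/d × (829 − 11.4) g/m³ = 1.69×10^4 g/d = 16.92 kg/d.
Net sludge production P_X = 0.1021 × 16.92 = 1.727 kg VSS/d.
Carbonaceous O₂ demand = substrate oxidised − cell-mass equivalent = 16.92 − 1.42 × 1.727 = 14.47 kg O₂/d.

R_O ≈ 14.5 kg O₂/d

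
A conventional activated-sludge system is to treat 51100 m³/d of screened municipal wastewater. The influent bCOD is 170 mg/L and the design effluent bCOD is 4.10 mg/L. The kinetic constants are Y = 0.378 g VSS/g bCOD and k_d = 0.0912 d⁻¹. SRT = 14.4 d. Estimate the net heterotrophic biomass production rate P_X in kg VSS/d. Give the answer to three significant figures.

P_X ≈ 1390 kg VSS/d

The observed yield is Y_obs = Y/(1 + k_d·θ_c) = 0.378 / (1 + 0.0912 × 14.4) = 0.378 / 2.313 = 0.1634 g VSS per g bCOD removed.
Mass of bCOD removed per day: Q(S₀ − S) = 51100 × 165.9 g/m³ = 8477 kg/d.
Biomass produced: P_X = Y_obs·Q·ΔS = 0.1634 × 8477 ≈ 1385 kg VSS/d.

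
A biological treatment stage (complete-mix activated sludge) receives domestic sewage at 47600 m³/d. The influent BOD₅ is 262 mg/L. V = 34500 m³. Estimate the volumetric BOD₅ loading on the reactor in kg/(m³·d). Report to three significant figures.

L_v = Q S₀ / V = 47600 × 262 × 10⁻³ / 34500 = 0.3615 kg/(m³·d).

L_v ≈ 0.361 kg BOD₅/(m³·d)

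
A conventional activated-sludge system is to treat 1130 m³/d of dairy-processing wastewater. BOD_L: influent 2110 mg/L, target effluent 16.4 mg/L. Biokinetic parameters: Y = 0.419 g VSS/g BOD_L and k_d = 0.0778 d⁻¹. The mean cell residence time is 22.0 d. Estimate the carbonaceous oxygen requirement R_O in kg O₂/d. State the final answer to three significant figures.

Correct the yield for decay: Y_obs = Y/(1 + k_d θ_c) = 0.419 / (1 + 0.0778 × 22.0) = 0.419 / 2.712 = 0.1545.
ΔS = 2110 − 16.4 = 2094 mg/L, so the substrate removal rate is 1130 × 2094/1000 = 2366 kg BOD_L/d.
P_X = Y_obs·Q·(S₀ − S) = 0.1545 × 2366 = 365.6 kg VSS/d.
Carbonaceous O₂ demand = substrate oxidised − cell-mass equivalent = 2366 − 1.42 × 365.6 = 1847 kg O₂/d.

R_O ≈ 1850 kg O₂/d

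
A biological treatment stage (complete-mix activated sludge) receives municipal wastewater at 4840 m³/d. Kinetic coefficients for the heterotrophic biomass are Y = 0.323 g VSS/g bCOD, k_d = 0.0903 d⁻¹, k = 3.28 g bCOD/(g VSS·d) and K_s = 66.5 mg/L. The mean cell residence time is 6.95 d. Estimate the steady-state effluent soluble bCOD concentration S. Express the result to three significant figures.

S ≈ 18.9 mg/L

From the Monod/SRT balance for a CMAS, S = K_s·(1+k_d θ_c)/[θ_c·(Y k − k_d) − 1] = 66.5 × (1 + 0.0903 × 6.95) / [6.95 × (0.323 × 3.28 − 0.0903) − 1] = 108.2 / 5.736 = 18.87 mg/L.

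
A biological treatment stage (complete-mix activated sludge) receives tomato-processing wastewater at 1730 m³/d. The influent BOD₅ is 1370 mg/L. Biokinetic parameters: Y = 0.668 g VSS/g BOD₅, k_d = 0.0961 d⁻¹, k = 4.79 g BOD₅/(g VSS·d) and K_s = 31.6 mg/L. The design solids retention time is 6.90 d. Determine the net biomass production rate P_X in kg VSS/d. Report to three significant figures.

For a completely mixed reactor with recycle the Lawrence–McCarty relation gives S = K_s·(1 + k_d·θ_c) / [θ_c·(Y·k − k_d) − 1] = 31.6 × (1 + 0.0961 × 6.90) / [6.90 × (0.668 × 4.79 − 0.0961) − 1] = 52.55 / 20.41 = 2.574 mg/L.
Observed yield with endogenous decay: Y_obs = Y / (1 + k_d·θ_c) = 0.668 / (1 + 0.0961 × 6.90) = 0.668 / 1.663 = 0.4017 g VSS/g BOD₅.
Mass of BOD₅ removed per day: Q(S₀ − S) = 1730 × 1367 g/m³ = 2366 kg/d.
Biomass produced: P_X = Y_obs·Q·ΔS = 0.4017 × 2366 ≈ 950.2 kg VSS/d.

P_X ≈ 950 kg VSS/d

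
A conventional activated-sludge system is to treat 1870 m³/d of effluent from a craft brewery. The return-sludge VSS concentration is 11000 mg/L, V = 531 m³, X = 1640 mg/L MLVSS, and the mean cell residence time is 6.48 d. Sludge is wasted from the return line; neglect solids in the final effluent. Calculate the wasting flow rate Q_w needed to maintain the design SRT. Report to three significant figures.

θ_c = V·X/(Q_w·X_r) when wasting from the recycle, so Q_w = V·X/(θ_c·X_r) = 531.0 × 1640 / (6.48 × 11000) = 12.22 m³/d.

Q_w ≈ 12.2 m³/d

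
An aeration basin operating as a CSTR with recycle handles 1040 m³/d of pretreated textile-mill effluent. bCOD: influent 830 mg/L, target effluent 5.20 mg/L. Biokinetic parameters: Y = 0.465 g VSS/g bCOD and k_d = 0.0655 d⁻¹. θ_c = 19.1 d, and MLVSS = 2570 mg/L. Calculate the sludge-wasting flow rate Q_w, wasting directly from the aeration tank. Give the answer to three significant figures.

From the SRT design equation V = Y Q (S₀−S) θ_c / [X (1 + k_d θ_c)] = 0.465 × 1040 × (830 − 5.20) × 19.1 / [2570 × (1 + 0.0655 × 19.1)] = 7.62×10^6 / 5785 = 1317 m³.
Wasting from the aeration tank: Q_w = V / θ_c = 1317 / 19.1 = 68.95 m³/d.

Q_w ≈ 68.9 m³/d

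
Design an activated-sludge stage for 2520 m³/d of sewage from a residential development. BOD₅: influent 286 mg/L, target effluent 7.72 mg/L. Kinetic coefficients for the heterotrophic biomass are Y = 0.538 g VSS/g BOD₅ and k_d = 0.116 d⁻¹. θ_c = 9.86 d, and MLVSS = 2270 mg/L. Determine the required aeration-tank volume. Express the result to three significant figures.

V ≈ 764 m³

Rearranging the biomass balance for a CMAS with decay, V = Y·Q·ΔS·θ_c / [X·(1+k_d θ_c)] = 0.538 × 2520 × (286 − 7.72) × 9.86 / [2270 × (1 + 0.116 × 9.86)] = 3.72×10^6 / 4866 = 764.4 m³.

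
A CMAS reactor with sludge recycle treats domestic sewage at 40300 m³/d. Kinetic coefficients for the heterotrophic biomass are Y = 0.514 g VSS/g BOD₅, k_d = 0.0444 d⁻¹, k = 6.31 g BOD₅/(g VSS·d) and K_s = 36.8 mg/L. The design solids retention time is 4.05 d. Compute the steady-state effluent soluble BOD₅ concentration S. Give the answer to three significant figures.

S ≈ 3.63 mg/L

From the Monod/SRT balance for a CMAS, S = K_s·(1+k_d θ_c)/[θ_c·(Y k − k_d) − 1] = 36.8 × (1 + 0.0444 × 4.05) / [4.05 × (0.514 × 6.31 − 0.0444) − 1] = 43.42 / 11.96 = 3.632 mg/L.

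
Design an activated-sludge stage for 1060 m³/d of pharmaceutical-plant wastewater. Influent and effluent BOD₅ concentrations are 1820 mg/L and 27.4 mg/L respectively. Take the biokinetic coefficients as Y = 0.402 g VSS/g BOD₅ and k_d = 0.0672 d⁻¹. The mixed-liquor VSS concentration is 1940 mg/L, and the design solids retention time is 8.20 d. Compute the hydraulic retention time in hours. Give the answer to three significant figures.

From the SRT design equation V = Y Q (S₀−S) θ_c / [X (1 + k_d θ_c)] = 0.402 × 1060 × (1820 − 27.4) × 8.20 / [1940 × (1 + 0.0672 × 8.20)] = 6.26×10^6 / 3009 = 2082 m³.
τ = V/Q = 2082/1060 = 1.964 d, or 47.13 h.

τ ≈ 47.1 h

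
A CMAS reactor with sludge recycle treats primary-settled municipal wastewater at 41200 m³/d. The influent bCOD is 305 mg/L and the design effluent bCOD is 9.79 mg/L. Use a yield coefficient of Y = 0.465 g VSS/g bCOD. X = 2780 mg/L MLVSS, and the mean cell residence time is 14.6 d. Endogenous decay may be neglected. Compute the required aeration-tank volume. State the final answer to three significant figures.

V ≈ 29700 m³

V·X = Y·Q·ΔS·θ_c gives V = 0.465 × 41200 × (305 − 9.79) × 14.6 / 2780 = 29702 m³.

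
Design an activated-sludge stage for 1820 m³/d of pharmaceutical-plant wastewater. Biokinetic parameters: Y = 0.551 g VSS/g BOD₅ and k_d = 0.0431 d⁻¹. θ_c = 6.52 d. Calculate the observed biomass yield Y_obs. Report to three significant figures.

Y_obs ≈ 0.430 g VSS/g BOD₅

Observed yield with endogenous decay: Y_obs = Y / (1 + k_d·θ_c) = 0.551 / (1 + 0.0431 × 6.52) = 0.551 / 1.281 = 0.4301 g VSS/g BOD₅.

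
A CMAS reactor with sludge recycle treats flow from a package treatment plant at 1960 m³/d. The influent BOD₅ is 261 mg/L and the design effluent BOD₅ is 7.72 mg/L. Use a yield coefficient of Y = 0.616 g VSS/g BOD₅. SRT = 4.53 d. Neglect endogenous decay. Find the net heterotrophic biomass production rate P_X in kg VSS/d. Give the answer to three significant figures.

Since k_d ≈ 0, Y_obs = Y = 0.616 g VSS/g BOD₅.
Q·(S₀ − S) = 1960 × (261 − 7.72) × 10⁻³ = 496.4 kg/d removed.
P_X = Y_obs · Q(S₀ − S) = 0.6160 × 496.4 = 305.8 kg VSS/d.

P_X ≈ 306 kg VSS/d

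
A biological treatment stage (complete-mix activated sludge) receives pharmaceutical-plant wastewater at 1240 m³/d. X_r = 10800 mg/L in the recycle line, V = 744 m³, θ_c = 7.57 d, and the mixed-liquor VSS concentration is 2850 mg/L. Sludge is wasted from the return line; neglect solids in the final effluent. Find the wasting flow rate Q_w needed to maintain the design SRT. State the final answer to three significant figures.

Q_w ≈ 25.9 m³/d

Q_w = (V·X)/(θ_c X_r) = 744.0 × 2850 / (7.57 × 10800) = 25.94 m³/d.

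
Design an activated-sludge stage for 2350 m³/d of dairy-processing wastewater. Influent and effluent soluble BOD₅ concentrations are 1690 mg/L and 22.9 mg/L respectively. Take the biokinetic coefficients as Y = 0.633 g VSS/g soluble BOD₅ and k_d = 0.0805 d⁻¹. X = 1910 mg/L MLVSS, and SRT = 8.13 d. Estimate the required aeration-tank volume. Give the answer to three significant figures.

Steady-state biomass mass balance: V·X·(1 + k_d·θ_c) = Y·Q·(S₀ − S)·θ_c, so V = 0.633 × 2350 × (1690 − 22.9) × 8.13 / [1910 × (1 + 0.0805 × 8.13)] = 2.02×10^7 / 3160 = 6380 m³.

V ≈ 6380 m³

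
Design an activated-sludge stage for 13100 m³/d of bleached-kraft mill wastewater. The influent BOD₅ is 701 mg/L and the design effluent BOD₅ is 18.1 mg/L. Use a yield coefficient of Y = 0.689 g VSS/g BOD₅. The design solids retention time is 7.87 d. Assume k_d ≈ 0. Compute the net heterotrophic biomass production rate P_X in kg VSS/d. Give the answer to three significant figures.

Since k_d ≈ 0, Y_obs = Y = 0.689 g VSS/g BOD₅.
Q·(S₀ − S) = 13100 × (701 − 18.1) × 10⁻³ = 8946 kg/d removed.
So the net sludge growth is P_X = 0.6890 × 8946 = 6164 kg VSS/d.

P_X ≈ 6160 kg VSS/d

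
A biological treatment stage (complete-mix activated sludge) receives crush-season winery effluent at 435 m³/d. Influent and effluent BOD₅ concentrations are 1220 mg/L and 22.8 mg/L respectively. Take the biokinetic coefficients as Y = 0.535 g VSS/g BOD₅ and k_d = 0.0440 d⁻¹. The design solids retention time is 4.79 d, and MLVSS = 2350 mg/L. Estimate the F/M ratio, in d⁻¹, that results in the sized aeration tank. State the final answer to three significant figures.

From the SRT design equation V = Y Q (S₀−S) θ_c / [X (1 + k_d θ_c)] = 0.535 × 435 × (1220 − 22.8) × 4.79 / [2350 × (1 + 0.0440 × 4.79)] = 1.33×10^6 / 2845 = 469.1 m³.
F/M = Q·S₀ / (V·X) = 435 × 1220 / (469.1 × 2350) = 0.4815 g BOD₅·(g VSS·d)⁻¹.

F/M ≈ 0.481 d⁻¹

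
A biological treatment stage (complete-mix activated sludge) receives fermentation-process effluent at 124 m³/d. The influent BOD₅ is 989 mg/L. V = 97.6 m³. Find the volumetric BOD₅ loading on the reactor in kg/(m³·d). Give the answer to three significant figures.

L_v ≈ 1.26 kg BOD₅/(m³·d)

Volumetric loading L_v = Q·S₀ / V = 124 × 989 g/m³ / 97.60 m³ = 1257 g/(m³·d) = 1.257 kg BOD₅/(m³·d).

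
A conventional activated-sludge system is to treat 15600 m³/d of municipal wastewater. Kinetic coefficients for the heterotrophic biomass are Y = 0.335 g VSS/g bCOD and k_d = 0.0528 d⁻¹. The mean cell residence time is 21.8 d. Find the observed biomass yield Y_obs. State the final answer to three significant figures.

Y_obs ≈ 0.156 g VSS/g bCOD

The observed yield is Y_obs = Y/(1 + k_d·θ_c) = 0.335 / (1 + 0.0528 × 21.8) = 0.335 / 2.151 = 0.1557 g VSS per g bCOD removed.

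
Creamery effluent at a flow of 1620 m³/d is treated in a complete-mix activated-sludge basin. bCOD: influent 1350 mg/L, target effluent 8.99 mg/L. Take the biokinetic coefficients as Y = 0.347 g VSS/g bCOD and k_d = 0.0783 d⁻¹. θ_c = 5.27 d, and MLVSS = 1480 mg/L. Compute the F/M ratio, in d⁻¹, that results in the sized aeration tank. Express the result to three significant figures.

Rearranging the biomass balance for a CMAS with decay, V = Y·Q·ΔS·θ_c / [X·(1+k_d θ_c)] = 0.347 × 1620 × (1350 − 8.99) × 5.27 / [1480 × (1 + 0.0783 × 5.27)] = 3.97×10^6 / 2091 = 1900 m³.
Food-to-microorganism ratio F/M = Q S₀ / (V X) = 1620 × 1350 / (1900 × 1480) = 0.7777 d⁻¹.

F/M ≈ 0.778 d⁻¹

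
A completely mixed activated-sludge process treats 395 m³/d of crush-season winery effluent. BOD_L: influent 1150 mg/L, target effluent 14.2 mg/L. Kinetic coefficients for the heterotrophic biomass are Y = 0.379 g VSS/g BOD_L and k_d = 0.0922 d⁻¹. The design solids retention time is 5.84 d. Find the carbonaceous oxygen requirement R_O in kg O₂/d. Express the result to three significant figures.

Correct the yield for decay: Y_obs = Y/(1 + k_d θ_c) = 0.379 / (1 + 0.0922 × 5.84) = 0.379 / 1.538 = 0.2464.
Mass of BOD_L removed per day: Q(S₀ − S) = 395 × 1136 g/m³ = 448.6 kg/d.
Net sludge production P_X = 0.2464 × 448.6 = 110.5 kg VSS/d.
R_O = Q·ΔS − 1.42 P_X = 448.6 − 156.9 = 291.7 kg O₂/d.

R_O ≈ 292 kg O₂/d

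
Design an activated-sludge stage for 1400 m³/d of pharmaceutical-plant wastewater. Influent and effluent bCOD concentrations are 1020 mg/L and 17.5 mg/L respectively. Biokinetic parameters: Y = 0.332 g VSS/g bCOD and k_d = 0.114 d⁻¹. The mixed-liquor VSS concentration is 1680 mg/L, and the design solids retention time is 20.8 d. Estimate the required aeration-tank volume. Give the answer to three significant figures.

From the SRT design equation V = Y Q (S₀−S) θ_c / [X (1 + k_d θ_c)] = 0.332 × 1400 × (1020 − 17.5) × 20.8 / [1680 × (1 + 0.114 × 20.8)] = 9.69×10^6 / 5664 = 1711 m³.

V ≈ 1710 m³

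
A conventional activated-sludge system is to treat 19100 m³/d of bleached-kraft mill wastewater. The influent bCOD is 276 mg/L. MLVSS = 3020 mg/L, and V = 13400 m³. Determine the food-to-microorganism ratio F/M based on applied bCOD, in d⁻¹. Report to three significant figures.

Food-to-microorganism ratio F/M = Q S₀ / (V X) = 19100 × 276 / (13400 × 3020) = 0.1303 d⁻¹.

F/M ≈ 0.130 d⁻¹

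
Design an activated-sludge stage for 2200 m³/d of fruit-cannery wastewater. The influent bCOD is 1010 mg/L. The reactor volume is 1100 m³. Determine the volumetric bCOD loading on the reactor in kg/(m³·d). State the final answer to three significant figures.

Volumetric loading L_v = Q·S₀ / V = 2200 × 1010 g/m³ / 1100 m³ = 2020 g/(m³·d) = 2.020 kg bCOD/(m³·d).

L_v ≈ 2.02 kg bCOD/(m³·d)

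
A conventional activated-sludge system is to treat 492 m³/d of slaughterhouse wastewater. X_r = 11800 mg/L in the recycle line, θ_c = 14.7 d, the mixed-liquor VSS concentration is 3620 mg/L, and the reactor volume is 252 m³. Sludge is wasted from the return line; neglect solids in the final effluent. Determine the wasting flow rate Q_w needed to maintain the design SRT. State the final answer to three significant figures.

θ_c = V·X/(Q_w·X_r) when wasting from the recycle, so Q_w = V·X/(θ_c·X_r) = 252.0 × 3620 / (14.7 × 11800) = 5.259 m³/d.

Q_w ≈ 5.26 m³/d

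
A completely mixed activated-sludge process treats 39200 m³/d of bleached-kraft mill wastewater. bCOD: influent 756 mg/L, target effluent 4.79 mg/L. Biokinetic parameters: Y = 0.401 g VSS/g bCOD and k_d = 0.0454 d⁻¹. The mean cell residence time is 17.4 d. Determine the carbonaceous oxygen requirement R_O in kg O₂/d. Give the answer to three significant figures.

R_O ≈ 20100 kg O₂/d

Y_obs = Y / (1 + k_d θ_c) = 0.401 / (1 + 0.0454 × 17.4) = 0.401 / 1.790 = 0.2240.
Substrate removed = Q·(S₀ − S) = 39200 m³/d × (756 − 4.79) g/m³ = 2.94×10^7 g/d = 29447 kg/d.
Net sludge production P_X = 0.2240 × 29447 = 6597 kg VSS/d.
Carbonaceous O₂ demand = substrate oxidised − cell-mass equivalent = 29447 − 1.42 × 6597 = 20080 kg O₂/d.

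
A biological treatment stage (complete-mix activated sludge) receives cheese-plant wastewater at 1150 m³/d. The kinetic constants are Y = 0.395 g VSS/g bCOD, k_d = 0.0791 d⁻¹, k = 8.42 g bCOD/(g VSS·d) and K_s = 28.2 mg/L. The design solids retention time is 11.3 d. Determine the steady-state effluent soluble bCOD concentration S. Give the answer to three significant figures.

S ≈ 1.50 mg/L

For a completely mixed reactor with recycle the Lawrence–McCarty relation gives S = K_s·(1 + k_d·θ_c) / [θ_c·(Y·k − k_d) − 1] = 28.2 × (1 + 0.0791 × 11.3) / [11.3 × (0.395 × 8.42 − 0.0791) − 1] = 53.41 / 35.69 = 1.496 mg/L.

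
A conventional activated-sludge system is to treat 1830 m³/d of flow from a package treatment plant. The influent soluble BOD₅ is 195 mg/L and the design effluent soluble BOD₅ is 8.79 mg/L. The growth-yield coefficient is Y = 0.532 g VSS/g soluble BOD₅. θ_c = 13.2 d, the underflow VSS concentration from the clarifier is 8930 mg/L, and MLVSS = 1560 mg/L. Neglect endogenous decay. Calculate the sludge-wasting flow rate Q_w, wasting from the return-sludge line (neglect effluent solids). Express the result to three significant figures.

V·X = Y·Q·ΔS·θ_c gives V = 0.532 × 1830 × (195 − 8.79) × 13.2 / 1560 = 1534 m³.
Q_w = (V·X)/(θ_c X_r) = 1534 × 1560 / (13.2 × 8930) = 20.30 m³/d.

Q_w ≈ 20.3 m³/d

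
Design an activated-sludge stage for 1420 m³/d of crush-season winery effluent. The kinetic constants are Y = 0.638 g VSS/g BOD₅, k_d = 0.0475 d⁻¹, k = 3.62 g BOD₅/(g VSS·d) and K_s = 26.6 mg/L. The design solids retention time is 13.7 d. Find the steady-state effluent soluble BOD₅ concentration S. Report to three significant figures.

Effluent substrate depends only on kinetics and SRT: S = K_s(1 + k_d θ_c) / [θ_c(Yk − k_d) − 1] = 26.6 × (1 + 0.0475 × 13.7) / [13.7 × (0.638 × 3.62 − 0.0475) − 1] = 43.91 / 29.99 = 1.464 mg/L.

S ≈ 1.46 mg/L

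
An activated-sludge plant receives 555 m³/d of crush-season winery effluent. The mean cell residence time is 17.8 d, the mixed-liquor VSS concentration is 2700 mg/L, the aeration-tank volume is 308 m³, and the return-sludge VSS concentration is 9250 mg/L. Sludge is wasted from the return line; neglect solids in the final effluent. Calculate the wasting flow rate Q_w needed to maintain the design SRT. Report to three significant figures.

Q_w ≈ 5.05 m³/d

Q_w = (V·X)/(θ_c X_r) = 308.0 × 2700 / (17.8 × 9250) = 5.051 m³/d.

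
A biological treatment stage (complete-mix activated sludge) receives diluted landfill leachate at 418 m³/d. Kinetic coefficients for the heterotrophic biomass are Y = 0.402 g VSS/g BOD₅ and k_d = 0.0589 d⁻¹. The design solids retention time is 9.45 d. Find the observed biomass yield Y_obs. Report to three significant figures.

Y_obs ≈ 0.258 g VSS/g BOD₅

The observed yield is Y_obs = Y/(1 + k_d·θ_c) = 0.402 / (1 + 0.0589 × 9.45) = 0.402 / 1.557 = 0.2583 g VSS per g BOD₅ removed.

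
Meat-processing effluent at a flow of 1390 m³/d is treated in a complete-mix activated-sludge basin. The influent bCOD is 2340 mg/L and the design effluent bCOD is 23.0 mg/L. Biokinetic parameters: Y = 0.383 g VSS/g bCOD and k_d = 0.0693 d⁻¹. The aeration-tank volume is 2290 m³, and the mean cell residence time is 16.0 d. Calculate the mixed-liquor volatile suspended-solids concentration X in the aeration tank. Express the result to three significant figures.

From V·X·(1 + k_d·θ_c) = Y·Q·(S₀ − S)·θ_c: X = 0.383 × 1390 × (2340 − 23.0) × 16.0 / [2290 × (1 + 0.0693 × 16.0)] = 4087 mg/L.

X ≈ 4090 mg/L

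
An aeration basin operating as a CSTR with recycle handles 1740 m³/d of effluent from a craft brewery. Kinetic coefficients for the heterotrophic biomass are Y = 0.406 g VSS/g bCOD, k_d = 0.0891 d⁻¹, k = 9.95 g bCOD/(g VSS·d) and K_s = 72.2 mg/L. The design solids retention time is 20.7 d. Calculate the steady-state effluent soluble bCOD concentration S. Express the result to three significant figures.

S ≈ 2.54 mg/L

For a completely mixed reactor with recycle the Lawrence–McCarty relation gives S = K_s·(1 + k_d·θ_c) / [θ_c·(Y·k − k_d) − 1] = 72.2 × (1 + 0.0891 × 20.7) / [20.7 × (0.406 × 9.95 − 0.0891) − 1] = 205.4 / 80.78 = 2.542 mg/L.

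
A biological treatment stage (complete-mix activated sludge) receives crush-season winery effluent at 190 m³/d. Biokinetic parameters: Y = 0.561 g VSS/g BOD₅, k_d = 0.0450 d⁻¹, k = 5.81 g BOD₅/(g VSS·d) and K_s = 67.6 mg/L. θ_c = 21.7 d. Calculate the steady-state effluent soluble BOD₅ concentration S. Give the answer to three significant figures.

S ≈ 1.94 mg/L

For a completely mixed reactor with recycle the Lawrence–McCarty relation gives S = K_s·(1 + k_d·θ_c) / [θ_c·(Y·k − k_d) − 1] = 67.6 × (1 + 0.0450 × 21.7) / [21.7 × (0.561 × 5.81 − 0.0450) − 1] = 133.6 / 68.75 = 1.943 mg/L.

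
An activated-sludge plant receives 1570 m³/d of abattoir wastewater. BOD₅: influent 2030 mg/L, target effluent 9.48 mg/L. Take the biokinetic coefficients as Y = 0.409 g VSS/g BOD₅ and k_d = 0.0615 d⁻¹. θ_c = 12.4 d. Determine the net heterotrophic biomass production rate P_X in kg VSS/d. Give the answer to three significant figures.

P_X ≈ 736 kg VSS/d

Correct the yield for decay: Y_obs = Y/(1 + k_d θ_c) = 0.409 / (1 + 0.0615 × 12.4) = 0.409 / 1.763 = 0.2320.
Substrate removed = Q·(S₀ − S) = 1570 m³/d × (2030 − 9.48) g/m³ = 3.17×10^6 g/d = 3172 kg/d.
Biomass produced: P_X = Y_obs·Q·ΔS = 0.2320 × 3172 ≈ 736.1 kg VSS/d.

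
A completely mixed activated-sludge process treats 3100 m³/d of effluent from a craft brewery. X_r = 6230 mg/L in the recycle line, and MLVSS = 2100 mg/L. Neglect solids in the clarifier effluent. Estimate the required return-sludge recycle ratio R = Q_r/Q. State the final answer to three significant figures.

R = Q_r/Q = X/(X_r − X) = 2100 / (6230 − 2100) = 0.5085.

R ≈ 0.508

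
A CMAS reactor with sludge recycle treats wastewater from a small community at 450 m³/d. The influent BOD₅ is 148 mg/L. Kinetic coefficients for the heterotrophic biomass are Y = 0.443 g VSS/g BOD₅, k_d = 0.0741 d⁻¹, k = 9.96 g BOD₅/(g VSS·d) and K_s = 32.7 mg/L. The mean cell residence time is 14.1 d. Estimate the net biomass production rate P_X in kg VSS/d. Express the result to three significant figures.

For a completely mixed reactor with recycle the Lawrence–McCarty relation gives S = K_s·(1 + k_d·θ_c) / [θ_c·(Y·k − k_d) − 1] = 32.7 × (1 + 0.0741 × 14.1) / [14.1 × (0.443 × 9.96 − 0.0741) − 1] = 66.87 / 60.17 = 1.111 mg/L.
Y_obs = Y / (1 + k_d θ_c) = 0.443 / (1 + 0.0741 × 14.1) = 0.443 / 2.045 = 0.2166.
Substrate removed = Q·(S₀ − S) = 450 m³/d × (148 − 1.11) g/m³ = 6.61×10^4 g/d = 66.10 kg/d.
So the net sludge growth is P_X = 0.2166 × 66.10 = 14.32 kg VSS/d.

P_X ≈ 14.3 kg VSS/d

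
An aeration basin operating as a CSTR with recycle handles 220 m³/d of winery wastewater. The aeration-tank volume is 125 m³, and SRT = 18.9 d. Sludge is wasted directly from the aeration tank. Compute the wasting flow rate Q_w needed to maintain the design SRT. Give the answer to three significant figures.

With mixed-liquor wasting, θ_c = V/Q_w, so Q_w = V/θ_c = 125.0/18.9 = 6.614 m³/d.

Q_w ≈ 6.61 m³/d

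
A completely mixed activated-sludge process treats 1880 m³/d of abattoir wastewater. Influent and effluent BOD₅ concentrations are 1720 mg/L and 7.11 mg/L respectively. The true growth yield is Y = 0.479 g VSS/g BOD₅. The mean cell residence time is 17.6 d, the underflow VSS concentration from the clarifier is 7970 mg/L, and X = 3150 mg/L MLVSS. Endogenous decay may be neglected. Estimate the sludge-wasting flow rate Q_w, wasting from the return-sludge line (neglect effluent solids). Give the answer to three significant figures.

Biomass mass balance (decay neglected): V·X = Y·Q·(S₀ − S)·θ_c, so V = 0.479 × 1880 × (1720 − 7.11) × 17.6 / 3150 = 8618 m³.
θ_c = V·X/(Q_w·X_r) when wasting from the recycle, so Q_w = V·X/(θ_c·X_r) = 8618 × 3150 / (17.6 × 7970) = 193.5 m³/d.

Q_w ≈ 194 m³/d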